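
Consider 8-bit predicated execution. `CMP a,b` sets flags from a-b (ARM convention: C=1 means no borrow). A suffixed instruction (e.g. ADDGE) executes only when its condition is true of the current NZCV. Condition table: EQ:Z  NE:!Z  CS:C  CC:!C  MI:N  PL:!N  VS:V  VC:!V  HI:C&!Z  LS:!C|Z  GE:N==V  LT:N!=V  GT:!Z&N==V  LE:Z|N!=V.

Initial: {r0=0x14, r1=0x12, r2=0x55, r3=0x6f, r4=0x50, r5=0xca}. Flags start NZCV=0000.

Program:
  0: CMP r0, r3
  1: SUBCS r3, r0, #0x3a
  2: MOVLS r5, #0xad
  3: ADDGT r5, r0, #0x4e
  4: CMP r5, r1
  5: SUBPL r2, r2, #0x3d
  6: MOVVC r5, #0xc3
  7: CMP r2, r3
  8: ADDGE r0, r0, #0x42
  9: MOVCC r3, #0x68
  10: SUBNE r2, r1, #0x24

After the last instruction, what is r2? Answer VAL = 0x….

0: ✓ CMP  NZCV=1000
1: · SUBCS
2: ✓ MOVLS  r5←0xad
3: · ADDGT
4: ✓ CMP  NZCV=1010
5: · SUBPL
6: ✓ MOVVC  r5←0xc3
7: ✓ CMP  NZCV=1000
8: · ADDGE
9: ✓ MOVCC  r3←0x68
10: ✓ SUBNE  r2←0xee

VAL = 0xee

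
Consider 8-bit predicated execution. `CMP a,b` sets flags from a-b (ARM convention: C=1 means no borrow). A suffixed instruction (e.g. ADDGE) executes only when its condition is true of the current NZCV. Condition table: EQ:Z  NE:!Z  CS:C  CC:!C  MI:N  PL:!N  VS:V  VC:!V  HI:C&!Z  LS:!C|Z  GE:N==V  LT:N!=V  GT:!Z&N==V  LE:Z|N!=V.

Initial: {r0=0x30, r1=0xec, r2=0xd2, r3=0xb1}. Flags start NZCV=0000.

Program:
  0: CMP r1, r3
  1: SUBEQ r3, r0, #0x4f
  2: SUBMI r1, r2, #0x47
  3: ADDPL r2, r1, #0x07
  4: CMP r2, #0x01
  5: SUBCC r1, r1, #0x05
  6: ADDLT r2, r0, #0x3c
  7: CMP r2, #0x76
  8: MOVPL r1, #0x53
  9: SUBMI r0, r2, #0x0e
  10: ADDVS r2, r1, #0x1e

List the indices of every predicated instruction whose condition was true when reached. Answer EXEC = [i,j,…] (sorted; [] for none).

0: ✓ CMP  NZCV=0010
1: · SUBEQ
2: · SUBMI
3: ✓ ADDPL  r2←0xf3
4: ✓ CMP  NZCV=1010
5: · SUBCC
6: ✓ ADDLT  r2←0x6c
7: ✓ CMP  NZCV=1000
8: · MOVPL
9: ✓ SUBMI  r0←0x5e
10: · ADDVS

EXEC = [3,6,9]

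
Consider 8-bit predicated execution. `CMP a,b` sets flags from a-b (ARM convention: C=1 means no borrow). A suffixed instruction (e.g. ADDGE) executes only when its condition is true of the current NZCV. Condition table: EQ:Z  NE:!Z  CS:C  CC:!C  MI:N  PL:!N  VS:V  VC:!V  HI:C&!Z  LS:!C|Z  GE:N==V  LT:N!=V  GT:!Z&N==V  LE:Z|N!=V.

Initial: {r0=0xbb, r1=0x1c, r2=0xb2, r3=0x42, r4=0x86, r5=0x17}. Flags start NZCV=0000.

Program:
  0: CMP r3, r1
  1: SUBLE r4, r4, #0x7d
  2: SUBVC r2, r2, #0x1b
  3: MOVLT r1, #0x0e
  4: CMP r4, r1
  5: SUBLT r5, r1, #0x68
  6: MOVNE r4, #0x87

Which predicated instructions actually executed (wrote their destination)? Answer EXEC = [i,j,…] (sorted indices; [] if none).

EXEC = [2,5,6]

[0] flags=0010 → (cmp)
[1] flags=0010 LE?F → skip
[2] flags=0010 VC?T → r2=0x97
[3] flags=0010 LT?F → skip
[4] flags=0011 → (cmp)
[5] flags=0011 LT?T → r5=0xb4
[6] flags=0011 NE?T → r4=0x87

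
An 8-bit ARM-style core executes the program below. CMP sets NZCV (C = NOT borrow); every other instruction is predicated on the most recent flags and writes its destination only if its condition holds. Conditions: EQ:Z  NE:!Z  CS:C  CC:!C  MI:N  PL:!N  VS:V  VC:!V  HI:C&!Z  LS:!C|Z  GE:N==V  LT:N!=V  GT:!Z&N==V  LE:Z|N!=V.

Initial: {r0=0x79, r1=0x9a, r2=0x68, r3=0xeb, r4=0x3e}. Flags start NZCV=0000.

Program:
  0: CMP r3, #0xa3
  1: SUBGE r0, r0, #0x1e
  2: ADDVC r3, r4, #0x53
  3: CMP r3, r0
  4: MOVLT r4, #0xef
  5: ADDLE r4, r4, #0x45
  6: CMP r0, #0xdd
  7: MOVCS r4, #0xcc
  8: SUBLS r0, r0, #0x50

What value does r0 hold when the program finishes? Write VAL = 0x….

VAL = 0x0b

0: ✓ CMP  NZCV=0010
1: ✓ SUBGE  r0←0x5b
2: ✓ ADDVC  r3←0x91
3: ✓ CMP  NZCV=0011
4: ✓ MOVLT  r4←0xef
5: ✓ ADDLE  r4←0x34
6: ✓ CMP  NZCV=0000
7: · MOVCS
8: ✓ SUBLS  r0←0x0b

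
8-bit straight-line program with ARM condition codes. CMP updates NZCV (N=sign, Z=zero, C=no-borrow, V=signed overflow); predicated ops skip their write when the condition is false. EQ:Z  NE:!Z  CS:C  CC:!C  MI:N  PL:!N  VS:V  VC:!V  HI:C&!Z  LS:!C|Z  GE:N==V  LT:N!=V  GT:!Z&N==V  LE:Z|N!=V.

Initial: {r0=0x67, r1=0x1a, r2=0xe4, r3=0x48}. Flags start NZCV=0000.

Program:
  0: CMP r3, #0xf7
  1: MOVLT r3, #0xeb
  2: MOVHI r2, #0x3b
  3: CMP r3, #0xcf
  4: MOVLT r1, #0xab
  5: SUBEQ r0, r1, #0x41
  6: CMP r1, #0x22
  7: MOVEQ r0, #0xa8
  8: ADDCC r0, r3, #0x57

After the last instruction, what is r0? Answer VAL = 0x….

VAL = 0x9f

[0] flags=0000 → (cmp)
[1] flags=0000 LT?F → skip
[2] flags=0000 HI?F → skip
[3] flags=0000 → (cmp)
[4] flags=0000 LT?F → skip
[5] flags=0000 EQ?F → skip
[6] flags=1000 → (cmp)
[7] flags=1000 EQ?F → skip
[8] flags=1000 CC?T → r0=0x9f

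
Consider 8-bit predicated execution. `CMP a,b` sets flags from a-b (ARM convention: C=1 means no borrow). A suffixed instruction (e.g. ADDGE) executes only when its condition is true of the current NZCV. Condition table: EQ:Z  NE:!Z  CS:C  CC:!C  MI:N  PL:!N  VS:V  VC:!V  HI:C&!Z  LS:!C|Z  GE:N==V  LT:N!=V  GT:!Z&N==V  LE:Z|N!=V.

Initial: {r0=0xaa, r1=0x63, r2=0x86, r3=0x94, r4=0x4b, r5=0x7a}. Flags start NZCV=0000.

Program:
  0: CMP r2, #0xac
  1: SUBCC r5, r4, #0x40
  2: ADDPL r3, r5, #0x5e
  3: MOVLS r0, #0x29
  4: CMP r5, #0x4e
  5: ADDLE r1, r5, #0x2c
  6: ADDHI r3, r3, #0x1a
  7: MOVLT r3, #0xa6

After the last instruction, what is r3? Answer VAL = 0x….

VAL = 0xa6

0: ✓ CMP  NZCV=1000
1: ✓ SUBCC  r5←0x0b
2: · ADDPL
3: ✓ MOVLS  r0←0x29
4: ✓ CMP  NZCV=1000
5: ✓ ADDLE  r1←0x37
6: · ADDHI
7: ✓ MOVLT  r3←0xa6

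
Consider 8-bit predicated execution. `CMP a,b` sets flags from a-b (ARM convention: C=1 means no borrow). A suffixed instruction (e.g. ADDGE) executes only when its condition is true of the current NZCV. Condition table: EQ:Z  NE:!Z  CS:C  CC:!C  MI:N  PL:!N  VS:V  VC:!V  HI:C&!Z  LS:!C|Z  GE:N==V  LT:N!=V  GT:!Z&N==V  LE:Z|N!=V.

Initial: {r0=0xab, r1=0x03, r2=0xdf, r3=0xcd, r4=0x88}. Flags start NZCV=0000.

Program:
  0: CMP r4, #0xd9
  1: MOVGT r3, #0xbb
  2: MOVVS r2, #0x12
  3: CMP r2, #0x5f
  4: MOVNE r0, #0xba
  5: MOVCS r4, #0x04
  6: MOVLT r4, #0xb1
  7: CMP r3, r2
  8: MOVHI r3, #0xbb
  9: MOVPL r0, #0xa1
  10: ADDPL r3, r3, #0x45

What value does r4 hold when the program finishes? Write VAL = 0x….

VAL = 0xb1

0: ✓ CMP  NZCV=1000
1: · MOVGT
2: · MOVVS
3: ✓ CMP  NZCV=1010
4: ✓ MOVNE  r0←0xba
5: ✓ MOVCS  r4←0x04
6: ✓ MOVLT  r4←0xb1
7: ✓ CMP  NZCV=1000
8: · MOVHI
9: · MOVPL
10: · ADDPL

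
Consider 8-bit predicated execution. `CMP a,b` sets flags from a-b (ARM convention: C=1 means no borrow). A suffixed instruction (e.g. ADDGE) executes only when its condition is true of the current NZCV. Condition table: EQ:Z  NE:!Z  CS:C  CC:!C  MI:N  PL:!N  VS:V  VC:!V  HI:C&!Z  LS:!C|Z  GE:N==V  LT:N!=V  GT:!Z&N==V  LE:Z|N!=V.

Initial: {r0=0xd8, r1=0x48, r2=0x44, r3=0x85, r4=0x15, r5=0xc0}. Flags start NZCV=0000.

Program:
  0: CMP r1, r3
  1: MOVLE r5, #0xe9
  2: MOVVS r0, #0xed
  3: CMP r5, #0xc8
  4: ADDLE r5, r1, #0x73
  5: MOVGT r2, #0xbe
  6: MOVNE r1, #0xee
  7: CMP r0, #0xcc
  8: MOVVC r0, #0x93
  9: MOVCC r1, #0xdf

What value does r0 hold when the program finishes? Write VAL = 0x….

VAL = 0x93

0: ✓ CMP  NZCV=1001
1: · MOVLE
2: ✓ MOVVS  r0←0xed
3: ✓ CMP  NZCV=1000
4: ✓ ADDLE  r5←0xbb
5: · MOVGT
6: ✓ MOVNE  r1←0xee
7: ✓ CMP  NZCV=0010
8: ✓ MOVVC  r0←0x93
9: · MOVCC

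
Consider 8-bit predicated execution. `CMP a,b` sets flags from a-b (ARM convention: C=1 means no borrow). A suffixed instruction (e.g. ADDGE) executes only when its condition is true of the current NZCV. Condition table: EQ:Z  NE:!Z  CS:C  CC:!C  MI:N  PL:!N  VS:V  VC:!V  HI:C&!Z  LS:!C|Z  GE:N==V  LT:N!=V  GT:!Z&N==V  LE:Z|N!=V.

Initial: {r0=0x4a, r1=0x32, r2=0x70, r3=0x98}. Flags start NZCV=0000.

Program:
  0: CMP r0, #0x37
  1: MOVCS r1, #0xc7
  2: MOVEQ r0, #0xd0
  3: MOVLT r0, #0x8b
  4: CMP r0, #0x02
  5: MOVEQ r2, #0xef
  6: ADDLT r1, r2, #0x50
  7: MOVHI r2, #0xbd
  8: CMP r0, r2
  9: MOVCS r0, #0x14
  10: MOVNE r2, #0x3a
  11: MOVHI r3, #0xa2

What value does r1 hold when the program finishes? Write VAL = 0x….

VAL = 0xc7

0: ✓ CMP  NZCV=0010
1: ✓ MOVCS  r1←0xc7
2: · MOVEQ
3: · MOVLT
4: ✓ CMP  NZCV=0010
5: · MOVEQ
6: · ADDLT
7: ✓ MOVHI  r2←0xbd
8: ✓ CMP  NZCV=1001
9: · MOVCS
10: ✓ MOVNE  r2←0x3a
11: · MOVHI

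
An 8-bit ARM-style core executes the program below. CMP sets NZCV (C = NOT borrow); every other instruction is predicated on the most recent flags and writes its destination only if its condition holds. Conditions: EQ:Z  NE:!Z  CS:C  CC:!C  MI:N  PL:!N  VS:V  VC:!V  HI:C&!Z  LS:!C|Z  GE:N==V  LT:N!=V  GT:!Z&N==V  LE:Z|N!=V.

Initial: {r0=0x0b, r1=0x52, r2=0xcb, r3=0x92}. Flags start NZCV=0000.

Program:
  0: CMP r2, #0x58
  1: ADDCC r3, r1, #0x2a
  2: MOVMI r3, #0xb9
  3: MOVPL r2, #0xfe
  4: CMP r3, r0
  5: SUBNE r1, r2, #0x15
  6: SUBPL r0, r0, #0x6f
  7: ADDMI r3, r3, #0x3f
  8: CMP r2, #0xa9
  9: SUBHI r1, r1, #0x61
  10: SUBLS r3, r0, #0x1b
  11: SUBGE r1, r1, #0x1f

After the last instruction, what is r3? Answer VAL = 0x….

VAL = 0xd1

[0] flags=0011 → (cmp)
[1] flags=0011 CC?F → skip
[2] flags=0011 MI?F → skip
[3] flags=0011 PL?T → r2=0xfe
[4] flags=1010 → (cmp)
[5] flags=1010 NE?T → r1=0xe9
[6] flags=1010 PL?F → skip
[7] flags=1010 MI?T → r3=0xd1
[8] flags=0010 → (cmp)
[9] flags=0010 HI?T → r1=0x88
[10] flags=0010 LS?F → skip
[11] flags=0010 GE?T → r1=0x69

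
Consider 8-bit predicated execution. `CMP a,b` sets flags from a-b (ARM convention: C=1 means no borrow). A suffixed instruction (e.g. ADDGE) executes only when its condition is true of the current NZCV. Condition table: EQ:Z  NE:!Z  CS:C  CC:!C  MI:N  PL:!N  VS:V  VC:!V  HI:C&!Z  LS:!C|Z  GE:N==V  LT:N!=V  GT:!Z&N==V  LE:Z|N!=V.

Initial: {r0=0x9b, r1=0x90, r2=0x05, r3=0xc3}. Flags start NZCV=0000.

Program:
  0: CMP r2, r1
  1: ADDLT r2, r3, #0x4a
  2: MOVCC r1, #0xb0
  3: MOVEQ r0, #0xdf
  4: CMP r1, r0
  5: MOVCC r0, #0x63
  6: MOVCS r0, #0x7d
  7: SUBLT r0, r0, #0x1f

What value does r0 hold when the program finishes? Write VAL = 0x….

[0] flags=0000 → (cmp)
[1] flags=0000 LT?F → skip
[2] flags=0000 CC?T → r1=0xb0
[3] flags=0000 EQ?F → skip
[4] flags=0010 → (cmp)
[5] flags=0010 CC?F → skip
[6] flags=0010 CS?T → r0=0x7d
[7] flags=0010 LT?F → skip

VAL = 0x7d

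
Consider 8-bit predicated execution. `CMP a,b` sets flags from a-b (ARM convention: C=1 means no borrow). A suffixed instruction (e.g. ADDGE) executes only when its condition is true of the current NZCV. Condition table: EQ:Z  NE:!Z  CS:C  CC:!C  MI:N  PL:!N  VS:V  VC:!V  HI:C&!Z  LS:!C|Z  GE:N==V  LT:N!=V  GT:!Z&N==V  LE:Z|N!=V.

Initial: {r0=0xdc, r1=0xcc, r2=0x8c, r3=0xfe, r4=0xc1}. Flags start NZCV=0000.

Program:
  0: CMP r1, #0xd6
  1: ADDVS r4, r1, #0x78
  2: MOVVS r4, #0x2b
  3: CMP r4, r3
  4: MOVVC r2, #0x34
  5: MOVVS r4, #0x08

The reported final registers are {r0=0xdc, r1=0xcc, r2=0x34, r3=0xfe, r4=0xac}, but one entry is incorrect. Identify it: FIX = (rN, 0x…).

FIX = (r4, 0xc1)

0: ✓ CMP  NZCV=1000
1: · ADDVS
2: · MOVVS
3: ✓ CMP  NZCV=1000
4: ✓ MOVVC  r2←0x34
5: · MOVVS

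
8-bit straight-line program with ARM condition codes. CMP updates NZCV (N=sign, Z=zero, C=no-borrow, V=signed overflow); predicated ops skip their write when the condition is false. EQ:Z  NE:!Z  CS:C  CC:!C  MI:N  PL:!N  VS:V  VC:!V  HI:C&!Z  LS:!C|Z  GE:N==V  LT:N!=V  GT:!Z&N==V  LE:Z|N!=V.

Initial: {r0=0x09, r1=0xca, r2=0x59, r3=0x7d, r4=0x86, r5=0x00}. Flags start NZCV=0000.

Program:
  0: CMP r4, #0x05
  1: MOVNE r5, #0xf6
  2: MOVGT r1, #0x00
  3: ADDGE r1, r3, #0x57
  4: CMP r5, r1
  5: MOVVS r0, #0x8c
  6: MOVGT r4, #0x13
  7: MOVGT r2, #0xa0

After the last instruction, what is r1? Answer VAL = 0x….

VAL = 0xca

[0] flags=1010 → (cmp)
[1] flags=1010 NE?T → r5=0xf6
[2] flags=1010 GT?F → skip
[3] flags=1010 GE?F → skip
[4] flags=0010 → (cmp)
[5] flags=0010 VS?F → skip
[6] flags=0010 GT?T → r4=0x13
[7] flags=0010 GT?T → r2=0xa0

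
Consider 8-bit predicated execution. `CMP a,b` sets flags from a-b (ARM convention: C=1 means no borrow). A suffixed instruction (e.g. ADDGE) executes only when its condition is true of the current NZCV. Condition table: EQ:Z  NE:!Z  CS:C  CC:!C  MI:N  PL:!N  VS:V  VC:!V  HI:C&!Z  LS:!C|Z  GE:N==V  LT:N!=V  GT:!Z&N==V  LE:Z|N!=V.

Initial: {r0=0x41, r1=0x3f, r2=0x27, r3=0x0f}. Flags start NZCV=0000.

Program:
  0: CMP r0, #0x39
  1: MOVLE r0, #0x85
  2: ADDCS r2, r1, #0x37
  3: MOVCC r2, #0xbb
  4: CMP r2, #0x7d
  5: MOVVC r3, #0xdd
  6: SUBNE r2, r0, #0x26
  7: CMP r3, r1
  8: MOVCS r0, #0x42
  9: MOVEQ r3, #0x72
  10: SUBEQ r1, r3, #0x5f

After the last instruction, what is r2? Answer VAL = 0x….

VAL = 0x1b

0: ✓ CMP  NZCV=0010
1: · MOVLE
2: ✓ ADDCS  r2←0x76
3: · MOVCC
4: ✓ CMP  NZCV=1000
5: ✓ MOVVC  r3←0xdd
6: ✓ SUBNE  r2←0x1b
7: ✓ CMP  NZCV=1010
8: ✓ MOVCS  r0←0x42
9: · MOVEQ
10: · SUBEQ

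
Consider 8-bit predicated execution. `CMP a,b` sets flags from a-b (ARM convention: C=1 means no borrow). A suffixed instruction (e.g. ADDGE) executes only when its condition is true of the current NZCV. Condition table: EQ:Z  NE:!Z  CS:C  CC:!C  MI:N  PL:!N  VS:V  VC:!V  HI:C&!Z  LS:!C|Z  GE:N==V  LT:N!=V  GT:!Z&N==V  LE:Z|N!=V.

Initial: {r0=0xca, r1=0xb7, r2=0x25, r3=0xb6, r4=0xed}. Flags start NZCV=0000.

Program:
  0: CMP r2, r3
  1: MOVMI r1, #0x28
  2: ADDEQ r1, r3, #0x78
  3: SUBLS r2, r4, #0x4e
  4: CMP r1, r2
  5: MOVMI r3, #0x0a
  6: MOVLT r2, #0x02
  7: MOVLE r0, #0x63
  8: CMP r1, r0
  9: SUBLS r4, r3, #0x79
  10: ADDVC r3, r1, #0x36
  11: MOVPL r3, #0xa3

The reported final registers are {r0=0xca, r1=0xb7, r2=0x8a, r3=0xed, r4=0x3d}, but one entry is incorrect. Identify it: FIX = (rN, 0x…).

FIX = (r2, 0x9f)

[0] flags=0000 → (cmp)
[1] flags=0000 MI?F → skip
[2] flags=0000 EQ?F → skip
[3] flags=0000 LS?T → r2=0x9f
[4] flags=0010 → (cmp)
[5] flags=0010 MI?F → skip
[6] flags=0010 LT?F → skip
[7] flags=0010 LE?F → skip
[8] flags=1000 → (cmp)
[9] flags=1000 LS?T → r4=0x3d
[10] flags=1000 VC?T → r3=0xed
[11] flags=1000 PL?F → skip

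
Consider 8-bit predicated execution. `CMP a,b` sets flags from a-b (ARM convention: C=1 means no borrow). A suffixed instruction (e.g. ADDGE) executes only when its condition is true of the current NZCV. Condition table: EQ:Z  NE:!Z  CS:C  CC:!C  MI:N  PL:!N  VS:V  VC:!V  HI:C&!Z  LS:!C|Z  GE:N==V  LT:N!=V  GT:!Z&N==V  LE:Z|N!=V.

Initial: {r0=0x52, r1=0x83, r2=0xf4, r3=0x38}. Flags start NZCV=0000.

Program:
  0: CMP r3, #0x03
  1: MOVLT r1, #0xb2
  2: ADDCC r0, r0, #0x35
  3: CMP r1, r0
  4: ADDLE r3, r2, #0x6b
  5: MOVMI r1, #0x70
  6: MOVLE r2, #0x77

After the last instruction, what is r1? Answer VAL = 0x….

0: ✓ CMP  NZCV=0010
1: · MOVLT
2: · ADDCC
3: ✓ CMP  NZCV=0011
4: ✓ ADDLE  r3←0x5f
5: · MOVMI
6: ✓ MOVLE  r2←0x77

VAL = 0x83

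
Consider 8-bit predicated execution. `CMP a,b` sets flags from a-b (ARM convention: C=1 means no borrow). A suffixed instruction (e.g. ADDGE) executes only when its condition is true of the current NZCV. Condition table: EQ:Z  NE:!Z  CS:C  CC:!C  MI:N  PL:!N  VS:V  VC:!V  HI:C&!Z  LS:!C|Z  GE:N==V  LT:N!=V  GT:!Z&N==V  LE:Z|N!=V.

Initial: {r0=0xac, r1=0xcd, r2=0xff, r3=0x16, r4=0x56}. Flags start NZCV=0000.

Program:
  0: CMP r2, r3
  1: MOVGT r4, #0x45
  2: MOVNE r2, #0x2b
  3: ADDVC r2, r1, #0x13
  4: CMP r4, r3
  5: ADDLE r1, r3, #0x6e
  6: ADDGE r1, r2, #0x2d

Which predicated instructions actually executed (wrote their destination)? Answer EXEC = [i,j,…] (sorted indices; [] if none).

[0] flags=1010 → (cmp)
[1] flags=1010 GT?F → skip
[2] flags=1010 NE?T → r2=0x2b
[3] flags=1010 VC?T → r2=0xe0
[4] flags=0010 → (cmp)
[5] flags=0010 LE?F → skip
[6] flags=0010 GE?T → r1=0x0d

EXEC = [2,3,6]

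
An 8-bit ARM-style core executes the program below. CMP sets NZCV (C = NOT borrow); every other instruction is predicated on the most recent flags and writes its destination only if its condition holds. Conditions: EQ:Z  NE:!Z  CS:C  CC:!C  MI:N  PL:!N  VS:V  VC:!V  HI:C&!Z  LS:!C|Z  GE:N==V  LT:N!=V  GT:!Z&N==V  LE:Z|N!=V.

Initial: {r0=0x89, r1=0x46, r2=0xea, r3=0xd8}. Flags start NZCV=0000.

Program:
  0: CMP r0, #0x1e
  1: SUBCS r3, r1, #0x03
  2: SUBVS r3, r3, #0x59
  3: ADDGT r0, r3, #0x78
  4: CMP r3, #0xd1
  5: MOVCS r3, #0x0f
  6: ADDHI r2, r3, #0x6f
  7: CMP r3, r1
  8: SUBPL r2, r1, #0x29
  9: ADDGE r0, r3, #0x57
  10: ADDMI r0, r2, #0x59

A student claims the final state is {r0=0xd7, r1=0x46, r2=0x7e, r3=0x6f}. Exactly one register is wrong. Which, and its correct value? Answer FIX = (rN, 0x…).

FIX = (r3, 0x0f)

[0] flags=0011 → (cmp)
[1] flags=0011 CS?T → r3=0x43
[2] flags=0011 VS?T → r3=0xea
[3] flags=0011 GT?F → skip
[4] flags=0010 → (cmp)
[5] flags=0010 CS?T → r3=0x0f
[6] flags=0010 HI?T → r2=0x7e
[7] flags=1000 → (cmp)
[8] flags=1000 PL?F → skip
[9] flags=1000 GE?F → skip
[10] flags=1000 MI?T → r0=0xd7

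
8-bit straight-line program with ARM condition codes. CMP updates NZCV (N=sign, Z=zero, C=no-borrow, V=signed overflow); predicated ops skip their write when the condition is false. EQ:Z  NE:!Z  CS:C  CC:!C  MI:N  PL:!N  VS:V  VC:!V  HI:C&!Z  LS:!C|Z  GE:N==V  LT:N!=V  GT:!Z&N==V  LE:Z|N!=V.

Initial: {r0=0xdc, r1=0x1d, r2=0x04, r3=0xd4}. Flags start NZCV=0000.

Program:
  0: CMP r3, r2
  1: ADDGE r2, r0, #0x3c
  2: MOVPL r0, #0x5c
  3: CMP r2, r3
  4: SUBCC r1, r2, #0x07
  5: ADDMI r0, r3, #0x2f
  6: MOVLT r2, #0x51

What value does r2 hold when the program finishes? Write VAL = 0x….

0: ✓ CMP  NZCV=1010
1: · ADDGE
2: · MOVPL
3: ✓ CMP  NZCV=0000
4: ✓ SUBCC  r1←0xfd
5: · ADDMI
6: · MOVLT

VAL = 0x04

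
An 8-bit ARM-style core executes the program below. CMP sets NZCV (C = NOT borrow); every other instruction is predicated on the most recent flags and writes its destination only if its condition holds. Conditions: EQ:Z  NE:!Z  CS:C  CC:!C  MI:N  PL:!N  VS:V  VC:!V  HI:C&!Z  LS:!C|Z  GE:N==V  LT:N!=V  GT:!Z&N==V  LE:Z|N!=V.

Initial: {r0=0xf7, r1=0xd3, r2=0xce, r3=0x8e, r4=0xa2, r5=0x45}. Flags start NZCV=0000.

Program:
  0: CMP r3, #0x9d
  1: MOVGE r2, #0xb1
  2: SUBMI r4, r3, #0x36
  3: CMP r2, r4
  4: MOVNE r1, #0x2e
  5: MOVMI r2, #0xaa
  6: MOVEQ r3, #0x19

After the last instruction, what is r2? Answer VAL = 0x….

VAL = 0xce

[0] flags=1000 → (cmp)
[1] flags=1000 GE?F → skip
[2] flags=1000 MI?T → r4=0x58
[3] flags=0011 → (cmp)
[4] flags=0011 NE?T → r1=0x2e
[5] flags=0011 MI?F → skip
[6] flags=0011 EQ?F → skip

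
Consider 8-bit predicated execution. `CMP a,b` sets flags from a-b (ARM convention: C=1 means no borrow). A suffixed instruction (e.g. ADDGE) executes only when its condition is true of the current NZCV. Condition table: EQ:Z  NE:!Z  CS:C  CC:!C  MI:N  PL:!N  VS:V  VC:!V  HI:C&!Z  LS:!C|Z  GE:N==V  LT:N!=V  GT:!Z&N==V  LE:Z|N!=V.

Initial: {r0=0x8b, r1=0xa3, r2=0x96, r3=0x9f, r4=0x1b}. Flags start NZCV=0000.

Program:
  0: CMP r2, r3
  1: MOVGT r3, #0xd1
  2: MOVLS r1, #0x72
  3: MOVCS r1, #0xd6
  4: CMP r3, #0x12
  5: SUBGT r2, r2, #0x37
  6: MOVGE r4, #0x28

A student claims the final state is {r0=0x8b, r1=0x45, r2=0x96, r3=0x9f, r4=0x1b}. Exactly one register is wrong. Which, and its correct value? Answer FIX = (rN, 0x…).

FIX = (r1, 0x72)

0: ✓ CMP  NZCV=1000
1: · MOVGT
2: ✓ MOVLS  r1←0x72
3: · MOVCS
4: ✓ CMP  NZCV=1010
5: · SUBGT
6: · MOVGE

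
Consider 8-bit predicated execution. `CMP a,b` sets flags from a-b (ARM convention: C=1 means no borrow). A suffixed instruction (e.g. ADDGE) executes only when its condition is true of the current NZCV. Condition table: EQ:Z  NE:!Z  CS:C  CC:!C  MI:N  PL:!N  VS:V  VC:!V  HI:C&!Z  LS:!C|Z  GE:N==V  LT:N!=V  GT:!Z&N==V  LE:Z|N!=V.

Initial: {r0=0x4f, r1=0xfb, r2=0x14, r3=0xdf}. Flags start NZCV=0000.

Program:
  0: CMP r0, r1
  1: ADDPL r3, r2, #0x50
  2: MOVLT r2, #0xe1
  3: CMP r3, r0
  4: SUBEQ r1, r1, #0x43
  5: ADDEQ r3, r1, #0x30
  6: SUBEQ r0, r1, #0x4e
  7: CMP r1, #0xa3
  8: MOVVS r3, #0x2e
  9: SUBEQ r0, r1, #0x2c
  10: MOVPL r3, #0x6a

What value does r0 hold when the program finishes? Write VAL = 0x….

[0] flags=0000 → (cmp)
[1] flags=0000 PL?T → r3=0x64
[2] flags=0000 LT?F → skip
[3] flags=0010 → (cmp)
[4] flags=0010 EQ?F → skip
[5] flags=0010 EQ?F → skip
[6] flags=0010 EQ?F → skip
[7] flags=0010 → (cmp)
[8] flags=0010 VS?F → skip
[9] flags=0010 EQ?F → skip
[10] flags=0010 PL?T → r3=0x6a

VAL = 0x4f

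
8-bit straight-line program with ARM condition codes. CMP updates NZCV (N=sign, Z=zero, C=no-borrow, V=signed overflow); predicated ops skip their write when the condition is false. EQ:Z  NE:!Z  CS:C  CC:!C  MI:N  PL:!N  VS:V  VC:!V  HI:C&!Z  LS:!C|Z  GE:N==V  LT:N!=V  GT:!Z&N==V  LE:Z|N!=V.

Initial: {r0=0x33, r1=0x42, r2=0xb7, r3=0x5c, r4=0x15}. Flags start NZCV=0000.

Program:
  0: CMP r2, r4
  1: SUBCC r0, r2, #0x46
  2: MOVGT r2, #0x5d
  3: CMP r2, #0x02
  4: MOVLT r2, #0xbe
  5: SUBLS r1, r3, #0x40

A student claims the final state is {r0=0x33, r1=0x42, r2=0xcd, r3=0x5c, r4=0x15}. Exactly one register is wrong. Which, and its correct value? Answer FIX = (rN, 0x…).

FIX = (r2, 0xbe)

[0] flags=1010 → (cmp)
[1] flags=1010 CC?F → skip
[2] flags=1010 GT?F → skip
[3] flags=1010 → (cmp)
[4] flags=1010 LT?T → r2=0xbe
[5] flags=1010 LS?F → skip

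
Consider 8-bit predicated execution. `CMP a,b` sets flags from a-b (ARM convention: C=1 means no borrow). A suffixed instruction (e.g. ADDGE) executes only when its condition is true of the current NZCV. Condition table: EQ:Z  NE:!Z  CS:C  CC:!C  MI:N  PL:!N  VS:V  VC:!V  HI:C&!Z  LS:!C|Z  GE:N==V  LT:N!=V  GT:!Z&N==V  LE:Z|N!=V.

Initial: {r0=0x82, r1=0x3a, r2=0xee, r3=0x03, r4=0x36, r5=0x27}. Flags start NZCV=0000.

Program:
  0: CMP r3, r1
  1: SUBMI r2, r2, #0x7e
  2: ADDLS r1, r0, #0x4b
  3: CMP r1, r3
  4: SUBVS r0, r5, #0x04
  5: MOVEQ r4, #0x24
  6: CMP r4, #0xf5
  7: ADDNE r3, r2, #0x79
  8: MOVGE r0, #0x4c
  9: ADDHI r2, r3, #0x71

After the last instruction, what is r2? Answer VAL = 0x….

VAL = 0x70

[0] flags=1000 → (cmp)
[1] flags=1000 MI?T → r2=0x70
[2] flags=1000 LS?T → r1=0xcd
[3] flags=1010 → (cmp)
[4] flags=1010 VS?F → skip
[5] flags=1010 EQ?F → skip
[6] flags=0000 → (cmp)
[7] flags=0000 NE?T → r3=0xe9
[8] flags=0000 GE?T → r0=0x4c
[9] flags=0000 HI?F → skip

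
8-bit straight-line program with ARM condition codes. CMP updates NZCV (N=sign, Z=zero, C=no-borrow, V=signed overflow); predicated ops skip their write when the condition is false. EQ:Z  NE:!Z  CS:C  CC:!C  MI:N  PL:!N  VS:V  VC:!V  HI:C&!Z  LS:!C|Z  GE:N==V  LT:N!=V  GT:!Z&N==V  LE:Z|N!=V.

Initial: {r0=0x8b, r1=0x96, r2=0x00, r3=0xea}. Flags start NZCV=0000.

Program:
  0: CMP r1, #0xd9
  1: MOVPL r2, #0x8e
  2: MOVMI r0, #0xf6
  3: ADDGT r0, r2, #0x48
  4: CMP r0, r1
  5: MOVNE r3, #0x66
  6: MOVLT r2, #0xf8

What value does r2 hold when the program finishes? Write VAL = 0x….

0: ✓ CMP  NZCV=1000
1: · MOVPL
2: ✓ MOVMI  r0←0xf6
3: · ADDGT
4: ✓ CMP  NZCV=0010
5: ✓ MOVNE  r3←0x66
6: · MOVLT

VAL = 0x00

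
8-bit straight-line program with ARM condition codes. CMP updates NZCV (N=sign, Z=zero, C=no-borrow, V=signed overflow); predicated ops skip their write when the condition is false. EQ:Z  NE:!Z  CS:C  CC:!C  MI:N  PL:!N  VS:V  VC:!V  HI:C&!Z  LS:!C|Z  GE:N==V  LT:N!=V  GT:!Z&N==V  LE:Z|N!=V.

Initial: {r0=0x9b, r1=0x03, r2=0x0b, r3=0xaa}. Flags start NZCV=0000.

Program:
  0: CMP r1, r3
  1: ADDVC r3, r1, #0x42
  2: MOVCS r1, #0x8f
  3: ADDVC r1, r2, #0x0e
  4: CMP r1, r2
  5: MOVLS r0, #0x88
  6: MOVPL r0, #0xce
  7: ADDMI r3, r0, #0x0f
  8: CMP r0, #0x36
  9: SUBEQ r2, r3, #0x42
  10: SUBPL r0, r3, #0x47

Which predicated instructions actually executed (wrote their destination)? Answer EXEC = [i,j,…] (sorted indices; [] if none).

0: ✓ CMP  NZCV=0000
1: ✓ ADDVC  r3←0x45
2: · MOVCS
3: ✓ ADDVC  r1←0x19
4: ✓ CMP  NZCV=0010
5: · MOVLS
6: ✓ MOVPL  r0←0xce
7: · ADDMI
8: ✓ CMP  NZCV=1010
9: · SUBEQ
10: · SUBPL

EXEC = [1,3,6]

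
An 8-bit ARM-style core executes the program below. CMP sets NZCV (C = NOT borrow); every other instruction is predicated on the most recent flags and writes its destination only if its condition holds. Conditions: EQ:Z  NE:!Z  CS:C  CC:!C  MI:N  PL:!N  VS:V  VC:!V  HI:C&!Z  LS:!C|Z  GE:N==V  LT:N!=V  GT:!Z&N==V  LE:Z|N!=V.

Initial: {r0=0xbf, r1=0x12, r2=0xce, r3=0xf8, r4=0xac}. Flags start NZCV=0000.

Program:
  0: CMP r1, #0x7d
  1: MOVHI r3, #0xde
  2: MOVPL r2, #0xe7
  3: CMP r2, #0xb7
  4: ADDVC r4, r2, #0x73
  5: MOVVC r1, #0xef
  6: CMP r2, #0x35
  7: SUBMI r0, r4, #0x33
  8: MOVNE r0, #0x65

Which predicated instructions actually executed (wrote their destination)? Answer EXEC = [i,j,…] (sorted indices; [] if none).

[0] flags=1000 → (cmp)
[1] flags=1000 HI?F → skip
[2] flags=1000 PL?F → skip
[3] flags=0010 → (cmp)
[4] flags=0010 VC?T → r4=0x41
[5] flags=0010 VC?T → r1=0xef
[6] flags=1010 → (cmp)
[7] flags=1010 MI?T → r0=0x0e
[8] flags=1010 NE?T → r0=0x65

EXEC = [4,5,7,8]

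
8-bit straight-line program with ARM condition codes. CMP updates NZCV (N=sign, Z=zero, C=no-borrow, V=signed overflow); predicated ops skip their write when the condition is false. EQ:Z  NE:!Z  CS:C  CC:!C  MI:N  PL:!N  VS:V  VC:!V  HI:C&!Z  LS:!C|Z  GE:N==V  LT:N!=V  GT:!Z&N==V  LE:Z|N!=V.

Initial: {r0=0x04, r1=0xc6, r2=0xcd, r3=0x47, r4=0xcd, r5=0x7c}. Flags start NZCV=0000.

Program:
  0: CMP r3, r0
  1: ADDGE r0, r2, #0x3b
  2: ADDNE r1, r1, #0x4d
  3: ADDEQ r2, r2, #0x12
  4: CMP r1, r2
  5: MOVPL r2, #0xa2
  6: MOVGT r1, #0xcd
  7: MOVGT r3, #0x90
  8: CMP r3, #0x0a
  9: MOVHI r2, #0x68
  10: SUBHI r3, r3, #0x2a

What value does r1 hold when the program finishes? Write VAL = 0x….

VAL = 0xcd

0: ✓ CMP  NZCV=0010
1: ✓ ADDGE  r0←0x08
2: ✓ ADDNE  r1←0x13
3: · ADDEQ
4: ✓ CMP  NZCV=0000
5: ✓ MOVPL  r2←0xa2
6: ✓ MOVGT  r1←0xcd
7: ✓ MOVGT  r3←0x90
8: ✓ CMP  NZCV=1010
9: ✓ MOVHI  r2←0x68
10: ✓ SUBHI  r3←0x66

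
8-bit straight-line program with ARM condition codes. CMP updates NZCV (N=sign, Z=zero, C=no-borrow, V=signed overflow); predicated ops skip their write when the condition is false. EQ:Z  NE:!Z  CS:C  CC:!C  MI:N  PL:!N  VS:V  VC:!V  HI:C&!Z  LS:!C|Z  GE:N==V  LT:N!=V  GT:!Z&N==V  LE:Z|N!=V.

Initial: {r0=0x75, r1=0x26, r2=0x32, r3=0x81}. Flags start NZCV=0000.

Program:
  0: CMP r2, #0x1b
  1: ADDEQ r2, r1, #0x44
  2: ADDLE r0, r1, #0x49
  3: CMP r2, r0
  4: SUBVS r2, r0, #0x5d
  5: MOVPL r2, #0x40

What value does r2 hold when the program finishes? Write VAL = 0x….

VAL = 0x32

[0] flags=0010 → (cmp)
[1] flags=0010 EQ?F → skip
[2] flags=0010 LE?F → skip
[3] flags=1000 → (cmp)
[4] flags=1000 VS?F → skip
[5] flags=1000 PL?F → skip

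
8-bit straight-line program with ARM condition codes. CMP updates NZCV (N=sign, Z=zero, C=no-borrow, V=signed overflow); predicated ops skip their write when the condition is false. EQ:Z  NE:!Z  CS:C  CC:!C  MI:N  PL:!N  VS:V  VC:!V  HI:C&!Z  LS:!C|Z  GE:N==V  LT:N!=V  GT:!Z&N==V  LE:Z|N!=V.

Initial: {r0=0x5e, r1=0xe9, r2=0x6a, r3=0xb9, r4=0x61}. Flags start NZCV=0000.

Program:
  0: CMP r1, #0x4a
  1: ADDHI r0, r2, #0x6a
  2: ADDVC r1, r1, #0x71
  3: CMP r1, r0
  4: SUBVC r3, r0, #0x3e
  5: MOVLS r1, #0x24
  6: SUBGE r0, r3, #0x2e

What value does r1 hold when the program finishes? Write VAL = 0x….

[0] flags=1010 → (cmp)
[1] flags=1010 HI?T → r0=0xd4
[2] flags=1010 VC?T → r1=0x5a
[3] flags=1001 → (cmp)
[4] flags=1001 VC?F → skip
[5] flags=1001 LS?T → r1=0x24
[6] flags=1001 GE?T → r0=0x8b

VAL = 0x24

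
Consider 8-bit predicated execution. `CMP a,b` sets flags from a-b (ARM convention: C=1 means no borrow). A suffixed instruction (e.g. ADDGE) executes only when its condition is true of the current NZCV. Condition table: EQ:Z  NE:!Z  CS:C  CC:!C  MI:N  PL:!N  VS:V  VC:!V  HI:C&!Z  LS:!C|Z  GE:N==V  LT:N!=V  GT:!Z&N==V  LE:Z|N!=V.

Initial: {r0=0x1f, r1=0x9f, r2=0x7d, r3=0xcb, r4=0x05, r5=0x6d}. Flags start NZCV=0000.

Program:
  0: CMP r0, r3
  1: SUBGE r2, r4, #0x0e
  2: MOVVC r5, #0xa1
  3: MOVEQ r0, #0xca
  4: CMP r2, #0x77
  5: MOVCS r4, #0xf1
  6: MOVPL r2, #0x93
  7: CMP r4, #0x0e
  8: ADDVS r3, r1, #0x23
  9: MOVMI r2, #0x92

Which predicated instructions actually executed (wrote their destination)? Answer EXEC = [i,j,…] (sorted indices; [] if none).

EXEC = [1,2,5,9]

0: ✓ CMP  NZCV=0000
1: ✓ SUBGE  r2←0xf7
2: ✓ MOVVC  r5←0xa1
3: · MOVEQ
4: ✓ CMP  NZCV=1010
5: ✓ MOVCS  r4←0xf1
6: · MOVPL
7: ✓ CMP  NZCV=1010
8: · ADDVS
9: ✓ MOVMI  r2←0x92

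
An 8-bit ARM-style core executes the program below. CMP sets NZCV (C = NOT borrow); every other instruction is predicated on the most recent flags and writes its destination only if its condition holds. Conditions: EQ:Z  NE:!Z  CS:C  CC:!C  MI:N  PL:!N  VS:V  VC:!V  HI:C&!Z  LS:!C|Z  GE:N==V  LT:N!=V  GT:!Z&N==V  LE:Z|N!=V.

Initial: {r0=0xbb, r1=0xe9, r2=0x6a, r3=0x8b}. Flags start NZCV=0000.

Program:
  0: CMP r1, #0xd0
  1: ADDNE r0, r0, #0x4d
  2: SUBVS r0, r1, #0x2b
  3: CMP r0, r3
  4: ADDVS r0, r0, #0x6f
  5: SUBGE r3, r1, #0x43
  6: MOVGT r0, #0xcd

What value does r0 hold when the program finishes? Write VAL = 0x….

0: ✓ CMP  NZCV=0010
1: ✓ ADDNE  r0←0x08
2: · SUBVS
3: ✓ CMP  NZCV=0000
4: · ADDVS
5: ✓ SUBGE  r3←0xa6
6: ✓ MOVGT  r0←0xcd

VAL = 0xcd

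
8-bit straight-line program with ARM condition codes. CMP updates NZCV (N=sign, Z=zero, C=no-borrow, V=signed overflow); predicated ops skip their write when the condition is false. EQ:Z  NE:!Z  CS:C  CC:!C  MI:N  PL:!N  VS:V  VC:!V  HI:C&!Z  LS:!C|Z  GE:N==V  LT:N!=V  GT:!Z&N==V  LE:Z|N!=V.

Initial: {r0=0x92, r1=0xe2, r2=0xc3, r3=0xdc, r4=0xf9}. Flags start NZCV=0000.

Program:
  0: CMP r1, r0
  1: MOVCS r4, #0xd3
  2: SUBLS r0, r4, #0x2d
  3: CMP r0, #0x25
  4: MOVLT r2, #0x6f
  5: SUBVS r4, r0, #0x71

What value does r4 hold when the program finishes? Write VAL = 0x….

VAL = 0x21

0: ✓ CMP  NZCV=0010
1: ✓ MOVCS  r4←0xd3
2: · SUBLS
3: ✓ CMP  NZCV=0011
4: ✓ MOVLT  r2←0x6f
5: ✓ SUBVS  r4←0x21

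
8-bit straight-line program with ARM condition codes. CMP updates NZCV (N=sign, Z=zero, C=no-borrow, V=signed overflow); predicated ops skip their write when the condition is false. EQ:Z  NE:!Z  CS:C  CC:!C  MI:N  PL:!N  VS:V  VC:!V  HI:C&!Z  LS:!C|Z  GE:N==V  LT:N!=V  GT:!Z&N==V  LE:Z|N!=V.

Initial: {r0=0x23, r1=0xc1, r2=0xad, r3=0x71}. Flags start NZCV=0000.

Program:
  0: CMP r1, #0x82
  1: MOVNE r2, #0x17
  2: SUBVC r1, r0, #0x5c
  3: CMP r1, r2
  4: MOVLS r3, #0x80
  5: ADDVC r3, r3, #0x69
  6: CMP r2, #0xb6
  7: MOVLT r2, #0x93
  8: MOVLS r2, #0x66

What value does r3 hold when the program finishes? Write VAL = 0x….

VAL = 0xda

[0] flags=0010 → (cmp)
[1] flags=0010 NE?T → r2=0x17
[2] flags=0010 VC?T → r1=0xc7
[3] flags=1010 → (cmp)
[4] flags=1010 LS?F → skip
[5] flags=1010 VC?T → r3=0xda
[6] flags=0000 → (cmp)
[7] flags=0000 LT?F → skip
[8] flags=0000 LS?T → r2=0x66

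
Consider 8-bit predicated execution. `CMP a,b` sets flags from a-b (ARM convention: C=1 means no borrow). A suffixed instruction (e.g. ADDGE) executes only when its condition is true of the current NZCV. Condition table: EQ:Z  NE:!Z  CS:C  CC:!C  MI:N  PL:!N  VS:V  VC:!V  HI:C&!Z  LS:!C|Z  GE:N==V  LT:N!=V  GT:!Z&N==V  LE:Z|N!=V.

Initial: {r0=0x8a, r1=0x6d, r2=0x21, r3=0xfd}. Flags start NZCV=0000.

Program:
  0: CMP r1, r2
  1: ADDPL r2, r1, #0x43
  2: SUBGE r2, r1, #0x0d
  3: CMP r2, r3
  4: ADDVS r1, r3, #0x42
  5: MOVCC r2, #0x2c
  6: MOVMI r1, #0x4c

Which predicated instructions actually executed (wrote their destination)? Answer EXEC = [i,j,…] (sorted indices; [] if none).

EXEC = [1,2,5]

[0] flags=0010 → (cmp)
[1] flags=0010 PL?T → r2=0xb0
[2] flags=0010 GE?T → r2=0x60
[3] flags=0000 → (cmp)
[4] flags=0000 VS?F → skip
[5] flags=0000 CC?T → r2=0x2c
[6] flags=0000 MI?F → skip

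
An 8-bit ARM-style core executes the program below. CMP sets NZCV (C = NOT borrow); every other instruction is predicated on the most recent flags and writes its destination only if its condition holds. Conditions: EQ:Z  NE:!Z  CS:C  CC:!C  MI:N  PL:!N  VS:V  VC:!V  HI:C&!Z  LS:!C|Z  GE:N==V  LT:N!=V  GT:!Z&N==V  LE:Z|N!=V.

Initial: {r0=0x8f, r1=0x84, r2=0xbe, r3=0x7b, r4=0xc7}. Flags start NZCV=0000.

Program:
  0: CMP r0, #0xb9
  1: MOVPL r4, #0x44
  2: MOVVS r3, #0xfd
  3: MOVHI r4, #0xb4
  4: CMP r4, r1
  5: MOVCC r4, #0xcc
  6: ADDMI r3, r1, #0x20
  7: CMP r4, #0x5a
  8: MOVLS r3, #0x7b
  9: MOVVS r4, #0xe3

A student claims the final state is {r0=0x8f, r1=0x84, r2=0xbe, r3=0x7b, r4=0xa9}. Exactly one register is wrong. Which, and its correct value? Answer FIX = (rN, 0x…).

FIX = (r4, 0xe3)

0: ✓ CMP  NZCV=1000
1: · MOVPL
2: · MOVVS
3: · MOVHI
4: ✓ CMP  NZCV=0010
5: · MOVCC
6: · ADDMI
7: ✓ CMP  NZCV=0011
8: · MOVLS
9: ✓ MOVVS  r4←0xe3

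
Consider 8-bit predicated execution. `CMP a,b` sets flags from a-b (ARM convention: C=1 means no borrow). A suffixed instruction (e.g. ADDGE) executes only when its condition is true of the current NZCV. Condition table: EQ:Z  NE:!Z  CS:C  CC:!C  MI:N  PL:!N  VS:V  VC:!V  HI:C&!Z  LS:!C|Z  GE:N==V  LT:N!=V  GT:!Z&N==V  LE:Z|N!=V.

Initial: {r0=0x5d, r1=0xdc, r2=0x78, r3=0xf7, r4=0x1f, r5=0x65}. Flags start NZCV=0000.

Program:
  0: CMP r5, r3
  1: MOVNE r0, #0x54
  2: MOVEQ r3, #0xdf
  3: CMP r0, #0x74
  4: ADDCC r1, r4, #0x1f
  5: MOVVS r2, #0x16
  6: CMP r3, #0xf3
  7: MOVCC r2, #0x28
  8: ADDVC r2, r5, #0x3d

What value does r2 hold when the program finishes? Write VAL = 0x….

VAL = 0xa2

[0] flags=0000 → (cmp)
[1] flags=0000 NE?T → r0=0x54
[2] flags=0000 EQ?F → skip
[3] flags=1000 → (cmp)
[4] flags=1000 CC?T → r1=0x3e
[5] flags=1000 VS?F → skip
[6] flags=0010 → (cmp)
[7] flags=0010 CC?F → skip
[8] flags=0010 VC?T → r2=0xa2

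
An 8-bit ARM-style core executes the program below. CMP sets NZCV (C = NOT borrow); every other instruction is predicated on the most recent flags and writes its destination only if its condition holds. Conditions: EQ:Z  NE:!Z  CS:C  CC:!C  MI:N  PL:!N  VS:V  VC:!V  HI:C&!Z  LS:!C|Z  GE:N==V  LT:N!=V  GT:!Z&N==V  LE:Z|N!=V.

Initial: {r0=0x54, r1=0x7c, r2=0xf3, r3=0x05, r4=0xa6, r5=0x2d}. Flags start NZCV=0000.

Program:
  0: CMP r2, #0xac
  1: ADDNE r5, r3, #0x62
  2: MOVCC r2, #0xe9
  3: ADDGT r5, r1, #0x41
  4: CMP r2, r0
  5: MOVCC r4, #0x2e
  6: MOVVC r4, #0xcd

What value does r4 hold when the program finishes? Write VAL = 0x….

0: ✓ CMP  NZCV=0010
1: ✓ ADDNE  r5←0x67
2: · MOVCC
3: ✓ ADDGT  r5←0xbd
4: ✓ CMP  NZCV=1010
5: · MOVCC
6: ✓ MOVVC  r4←0xcd

VAL = 0xcd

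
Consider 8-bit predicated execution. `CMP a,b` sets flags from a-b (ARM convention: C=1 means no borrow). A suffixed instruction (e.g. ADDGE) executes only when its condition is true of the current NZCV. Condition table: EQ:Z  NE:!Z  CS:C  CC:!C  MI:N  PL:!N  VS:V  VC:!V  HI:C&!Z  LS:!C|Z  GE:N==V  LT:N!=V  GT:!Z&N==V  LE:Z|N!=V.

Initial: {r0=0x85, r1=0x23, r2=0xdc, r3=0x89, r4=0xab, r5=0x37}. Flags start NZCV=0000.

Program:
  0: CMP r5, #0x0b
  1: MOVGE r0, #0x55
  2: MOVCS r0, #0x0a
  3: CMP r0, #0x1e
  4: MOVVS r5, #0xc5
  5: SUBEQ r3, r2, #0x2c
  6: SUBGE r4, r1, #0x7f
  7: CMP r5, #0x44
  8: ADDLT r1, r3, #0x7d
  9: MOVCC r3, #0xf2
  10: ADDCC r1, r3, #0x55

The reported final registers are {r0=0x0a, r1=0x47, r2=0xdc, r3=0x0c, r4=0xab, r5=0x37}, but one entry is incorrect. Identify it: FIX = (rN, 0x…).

0: ✓ CMP  NZCV=0010
1: ✓ MOVGE  r0←0x55
2: ✓ MOVCS  r0←0x0a
3: ✓ CMP  NZCV=1000
4: · MOVVS
5: · SUBEQ
6: · SUBGE
7: ✓ CMP  NZCV=1000
8: ✓ ADDLT  r1←0x06
9: ✓ MOVCC  r3←0xf2
10: ✓ ADDCC  r1←0x47

FIX = (r3, 0xf2)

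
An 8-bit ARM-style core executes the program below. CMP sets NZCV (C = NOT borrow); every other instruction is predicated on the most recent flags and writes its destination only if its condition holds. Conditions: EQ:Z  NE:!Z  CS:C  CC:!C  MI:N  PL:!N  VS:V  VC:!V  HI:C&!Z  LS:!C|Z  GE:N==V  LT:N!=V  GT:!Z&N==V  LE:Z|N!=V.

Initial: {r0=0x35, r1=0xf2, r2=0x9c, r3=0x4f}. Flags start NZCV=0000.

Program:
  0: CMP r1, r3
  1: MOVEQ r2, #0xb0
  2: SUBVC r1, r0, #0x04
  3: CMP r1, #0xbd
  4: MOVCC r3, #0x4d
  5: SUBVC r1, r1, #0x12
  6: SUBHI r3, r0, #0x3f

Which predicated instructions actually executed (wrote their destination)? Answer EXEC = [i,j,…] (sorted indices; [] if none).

0: ✓ CMP  NZCV=1010
1: · MOVEQ
2: ✓ SUBVC  r1←0x31
3: ✓ CMP  NZCV=0000
4: ✓ MOVCC  r3←0x4d
5: ✓ SUBVC  r1←0x1f
6: · SUBHI

EXEC = [2,4,5]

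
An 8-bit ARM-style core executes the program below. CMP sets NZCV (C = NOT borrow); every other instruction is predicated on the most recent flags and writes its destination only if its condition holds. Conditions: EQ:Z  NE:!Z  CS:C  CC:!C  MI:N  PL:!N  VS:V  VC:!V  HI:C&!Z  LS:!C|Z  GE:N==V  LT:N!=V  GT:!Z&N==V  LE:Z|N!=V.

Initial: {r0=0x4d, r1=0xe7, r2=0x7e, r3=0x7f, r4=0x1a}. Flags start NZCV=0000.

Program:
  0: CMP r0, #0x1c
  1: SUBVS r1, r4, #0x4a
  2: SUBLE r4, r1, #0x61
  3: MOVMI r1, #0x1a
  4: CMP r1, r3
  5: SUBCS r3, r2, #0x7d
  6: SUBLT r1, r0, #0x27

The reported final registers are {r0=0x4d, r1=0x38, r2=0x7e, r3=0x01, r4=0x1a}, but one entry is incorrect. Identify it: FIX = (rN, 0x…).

0: ✓ CMP  NZCV=0010
1: · SUBVS
2: · SUBLE
3: · MOVMI
4: ✓ CMP  NZCV=0011
5: ✓ SUBCS  r3←0x01
6: ✓ SUBLT  r1←0x26

FIX = (r1, 0x26)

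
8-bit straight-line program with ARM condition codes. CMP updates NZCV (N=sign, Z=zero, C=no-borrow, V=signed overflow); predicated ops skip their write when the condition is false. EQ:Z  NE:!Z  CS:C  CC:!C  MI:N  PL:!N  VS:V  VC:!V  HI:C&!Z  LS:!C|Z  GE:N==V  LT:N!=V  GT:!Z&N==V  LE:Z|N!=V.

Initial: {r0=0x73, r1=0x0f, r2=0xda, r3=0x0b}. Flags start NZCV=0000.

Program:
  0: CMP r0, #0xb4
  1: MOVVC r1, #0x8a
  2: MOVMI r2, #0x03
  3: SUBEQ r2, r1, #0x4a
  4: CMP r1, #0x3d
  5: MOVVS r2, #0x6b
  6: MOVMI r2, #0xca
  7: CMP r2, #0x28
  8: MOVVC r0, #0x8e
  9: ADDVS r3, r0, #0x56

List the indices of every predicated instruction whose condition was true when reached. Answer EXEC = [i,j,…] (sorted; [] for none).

EXEC = [2,6,8]

0: ✓ CMP  NZCV=1001
1: · MOVVC
2: ✓ MOVMI  r2←0x03
3: · SUBEQ
4: ✓ CMP  NZCV=1000
5: · MOVVS
6: ✓ MOVMI  r2←0xca
7: ✓ CMP  NZCV=1010
8: ✓ MOVVC  r0←0x8e
9: · ADDVS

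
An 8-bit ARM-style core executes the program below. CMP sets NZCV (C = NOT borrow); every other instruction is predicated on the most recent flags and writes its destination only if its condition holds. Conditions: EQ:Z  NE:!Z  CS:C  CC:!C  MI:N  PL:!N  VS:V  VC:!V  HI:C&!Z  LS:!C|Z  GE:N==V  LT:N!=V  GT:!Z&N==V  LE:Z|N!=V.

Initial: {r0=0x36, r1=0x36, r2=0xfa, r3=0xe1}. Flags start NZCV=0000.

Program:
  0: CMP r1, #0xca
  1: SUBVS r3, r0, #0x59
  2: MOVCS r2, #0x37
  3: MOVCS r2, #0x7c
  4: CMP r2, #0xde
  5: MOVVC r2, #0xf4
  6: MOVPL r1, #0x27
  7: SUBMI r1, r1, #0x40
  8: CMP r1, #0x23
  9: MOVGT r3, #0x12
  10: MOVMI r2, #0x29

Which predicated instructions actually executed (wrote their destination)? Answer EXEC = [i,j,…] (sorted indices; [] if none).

[0] flags=0000 → (cmp)
[1] flags=0000 VS?F → skip
[2] flags=0000 CS?F → skip
[3] flags=0000 CS?F → skip
[4] flags=0010 → (cmp)
[5] flags=0010 VC?T → r2=0xf4
[6] flags=0010 PL?T → r1=0x27
[7] flags=0010 MI?F → skip
[8] flags=0010 → (cmp)
[9] flags=0010 GT?T → r3=0x12
[10] flags=0010 MI?F → skip

EXEC = [5,6,9]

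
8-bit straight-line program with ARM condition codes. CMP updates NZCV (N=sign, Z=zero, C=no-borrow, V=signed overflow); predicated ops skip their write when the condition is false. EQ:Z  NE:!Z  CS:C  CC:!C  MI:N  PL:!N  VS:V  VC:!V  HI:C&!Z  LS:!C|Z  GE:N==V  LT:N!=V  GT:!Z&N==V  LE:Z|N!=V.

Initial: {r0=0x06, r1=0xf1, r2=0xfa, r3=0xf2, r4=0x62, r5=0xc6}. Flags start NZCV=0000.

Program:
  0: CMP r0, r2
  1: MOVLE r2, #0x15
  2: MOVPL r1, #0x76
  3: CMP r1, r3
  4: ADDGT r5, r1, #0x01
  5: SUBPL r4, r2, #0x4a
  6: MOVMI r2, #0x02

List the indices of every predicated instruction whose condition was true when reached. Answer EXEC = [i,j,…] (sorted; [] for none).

EXEC = [2,4,6]

0: ✓ CMP  NZCV=0000
1: · MOVLE
2: ✓ MOVPL  r1←0x76
3: ✓ CMP  NZCV=1001
4: ✓ ADDGT  r5←0x77
5: · SUBPL
6: ✓ MOVMI  r2←0x02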